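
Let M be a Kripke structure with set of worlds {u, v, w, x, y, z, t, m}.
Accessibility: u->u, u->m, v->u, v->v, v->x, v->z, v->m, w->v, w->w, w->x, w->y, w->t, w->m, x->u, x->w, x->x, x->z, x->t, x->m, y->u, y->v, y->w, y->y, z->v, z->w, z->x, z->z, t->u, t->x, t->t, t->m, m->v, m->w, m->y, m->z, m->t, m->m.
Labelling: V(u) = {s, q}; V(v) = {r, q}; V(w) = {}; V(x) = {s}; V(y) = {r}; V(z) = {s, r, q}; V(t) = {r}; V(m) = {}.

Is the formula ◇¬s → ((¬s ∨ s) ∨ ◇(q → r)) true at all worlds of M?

Yes

Let φ = ◇¬s → ((¬s ∨ s) ∨ ◇(q → r)). Evaluate φ at each world:
  u (successors {u, m}): φ is true.
  v (successors {u, v, x, z, m}): φ is true.
  w (successors {v, w, x, y, t, m}): φ is true.
  x (successors {u, w, x, z, t, m}): φ is true.
  y (successors {u, v, w, y}): φ is true.
  z (successors {v, w, x, z}): φ is true.
  t (successors {u, x, t, m}): φ is true.
  m (successors {v, w, y, z, t, m}): φ is true.
For instance, at y:
  At y: ◇¬s is true, (¬s ∨ s) ∨ ◇(q → r) is true, so ◇¬s → ((¬s ∨ s) ∨ ◇(q → r)) is true.
    At y: ◇¬s requires ¬s at some successor in {u, v, w, y}.
      ¬s holds at v, so ◇¬s is true at y.
    At y: ¬s ∨ s is true, ◇(q → r) is true, so (¬s ∨ s) ∨ ◇(q → r) is true.
      At y: ◇(q → r) requires q → r at some successor in {u, v, w, y}.
        q → r holds at v, so ◇(q → r) is true at y.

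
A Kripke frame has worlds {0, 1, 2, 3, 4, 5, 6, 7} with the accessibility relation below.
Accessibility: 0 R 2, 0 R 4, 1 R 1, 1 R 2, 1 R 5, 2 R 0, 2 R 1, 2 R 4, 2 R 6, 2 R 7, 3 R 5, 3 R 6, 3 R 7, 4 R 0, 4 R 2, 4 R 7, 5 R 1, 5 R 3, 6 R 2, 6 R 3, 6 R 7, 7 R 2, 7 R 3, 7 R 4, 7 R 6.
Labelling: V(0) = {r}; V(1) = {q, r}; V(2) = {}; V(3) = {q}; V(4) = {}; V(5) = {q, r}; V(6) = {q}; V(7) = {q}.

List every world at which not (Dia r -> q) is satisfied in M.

2, 4

Let φ = not (Dia r -> q). Evaluate φ at each world:
  0 (successors {2, 4}): φ is false.
  1 (successors {1, 2, 5}): φ is false.
  2 (successors {0, 1, 4, 6, 7}): φ is true.
  3 (successors {5, 6, 7}): φ is false.
  4 (successors {0, 2, 7}): φ is true.
  5 (successors {1, 3}): φ is false.
  6 (successors {2, 3, 7}): φ is false.
  7 (successors {2, 3, 4, 6}): φ is false.
For instance, at 7:
  At 7: Dia r -> q is true, so not (Dia r -> q) is false.
    At 7: Dia r is false, q is true, so Dia r -> q is true.
      At 7: Dia r requires r at some successor in {2, 3, 4, 6}.
        At 2: r is false.
        At 3: r is false.
        At 4: r is false.
        At 6: r is false.
      So Dia r is false at 7.
Satisfying worlds: {2, 4}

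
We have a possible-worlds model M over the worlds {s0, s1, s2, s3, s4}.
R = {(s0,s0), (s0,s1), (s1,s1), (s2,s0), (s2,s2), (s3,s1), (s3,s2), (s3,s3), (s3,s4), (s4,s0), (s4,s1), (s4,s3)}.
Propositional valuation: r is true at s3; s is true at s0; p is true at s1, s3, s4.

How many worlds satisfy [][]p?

Recall that []ψ holds at a world iff ψ holds at every accessible world, and <>ψ holds iff ψ holds at some accessible world.
Let φ = [][]p. Evaluate φ at each world:
  s0 (successors {s0, s1}): φ is false.
  s1 (successors {s1}): φ is true.
  s2 (successors {s0, s2}): φ is false.
  s3 (successors {s1, s2, s3, s4}): φ is false.
  s4 (successors {s0, s1, s3}): φ is false.
For instance, at s1:
  At s1: [][]p requires []p at every successor {s1}.
      At s1: []p requires p at every successor {s1}.
        At s1: p is true.
      So []p is true at s1.
  So [][]p is true at s1.
Satisfying worlds: {s1}

1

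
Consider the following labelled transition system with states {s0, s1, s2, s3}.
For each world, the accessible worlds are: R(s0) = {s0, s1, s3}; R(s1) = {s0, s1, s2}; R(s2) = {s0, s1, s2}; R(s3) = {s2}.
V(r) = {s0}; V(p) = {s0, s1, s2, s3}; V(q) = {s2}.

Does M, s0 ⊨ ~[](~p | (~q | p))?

No

Recall that []ψ holds at a world iff ψ holds at every accessible world, and <>ψ holds iff ψ holds at some accessible world.
At s0: [](~p | (~q | p)) is true, so ~[](~p | (~q | p)) is false.
  At s0: [](~p | (~q | p)) requires ~p | (~q | p) at every successor {s0, s1, s3}.
    At s0: ~p | (~q | p) is true.
    At s1: ~p | (~q | p) is true.
    At s3: ~p | (~q | p) is true.
  So [](~p | (~q | p)) is true at s0.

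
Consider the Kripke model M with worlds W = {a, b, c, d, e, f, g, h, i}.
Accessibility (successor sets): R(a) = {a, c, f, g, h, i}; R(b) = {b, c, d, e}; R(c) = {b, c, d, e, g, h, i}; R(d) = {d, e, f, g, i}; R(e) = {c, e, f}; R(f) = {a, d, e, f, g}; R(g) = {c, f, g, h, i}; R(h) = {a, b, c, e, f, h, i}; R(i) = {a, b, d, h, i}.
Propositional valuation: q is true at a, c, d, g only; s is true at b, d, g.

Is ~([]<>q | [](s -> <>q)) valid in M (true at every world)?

Let φ = ~([]<>q | [](s -> <>q)). Evaluate φ at each world:
  a (successors {a, c, f, g, h, i}): φ is false.
  b (successors {b, c, d, e}): φ is false.
  c (successors {b, c, d, e, g, h, i}): φ is false.
  d (successors {d, e, f, g, i}): φ is false.
  e (successors {c, e, f}): φ is false.
  f (successors {a, d, e, f, g}): φ is false.
  g (successors {c, f, g, h, i}): φ is false.
  h (successors {a, b, c, e, f, h, i}): φ is false.
  i (successors {a, b, d, h, i}): φ is false.
Detail at a (counterexample):
  At a: []<>q | [](s -> <>q) is true, so ~([]<>q | [](s -> <>q)) is false.
    At a: []<>q is true, [](s -> <>q) is true, so []<>q | [](s -> <>q) is true.
      At a: []<>q requires <>q at every successor {a, c, f, g, h, i}.
        At a: <>q is true.
        At c: <>q is true.
        At f: <>q is true.
        At g: <>q is true.
        At h: <>q is true.
        At i: <>q is true.
      So []<>q is true at a.
      At a: [](s -> <>q) requires s -> <>q at every successor {a, c, f, g, h, i}.
        At a: s -> <>q is true.
        At c: s -> <>q is true.
        At f: s -> <>q is true.
        At g: s -> <>q is true.
        At h: s -> <>q is true.
        At i: s -> <>q is true.
      So [](s -> <>q) is true at a.

No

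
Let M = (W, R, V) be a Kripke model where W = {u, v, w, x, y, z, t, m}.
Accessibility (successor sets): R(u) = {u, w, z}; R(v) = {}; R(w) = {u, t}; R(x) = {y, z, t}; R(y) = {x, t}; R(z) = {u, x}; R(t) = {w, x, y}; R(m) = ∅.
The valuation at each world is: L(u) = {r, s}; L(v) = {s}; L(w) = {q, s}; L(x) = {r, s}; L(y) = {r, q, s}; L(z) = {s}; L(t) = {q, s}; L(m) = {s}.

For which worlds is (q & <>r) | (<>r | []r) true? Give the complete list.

Let φ = (q & <>r) | (<>r | []r). Evaluate φ at each world:
  u (successors {u, w, z}): φ is true.
  v (successors ∅): φ is true.
  w (successors {u, t}): φ is true.
  x (successors {y, z, t}): φ is true.
  y (successors {x, t}): φ is true.
  z (successors {u, x}): φ is true.
  t (successors {w, x, y}): φ is true.
  m (successors ∅): φ is true.
For instance, at u:
  At u: q & <>r is false, <>r | []r is true, so (q & <>r) | (<>r | []r) is true.
    At u: q is false, <>r is true, so q & <>r is false.
      At u: <>r requires r at some successor in {u, w, z}.
        r holds at u, so <>r is true at u.
    At u: <>r is true, []r is false, so <>r | []r is true.
      At u: <>r requires r at some successor in {u, w, z}.
        r holds at u, so <>r is true at u.
      At u: []r requires r at every successor {u, w, z}.
        r fails at w, so []r is false at u.
Satisfying worlds: {u, v, w, x, y, z, t, m}

u, v, w, x, y, z, t, m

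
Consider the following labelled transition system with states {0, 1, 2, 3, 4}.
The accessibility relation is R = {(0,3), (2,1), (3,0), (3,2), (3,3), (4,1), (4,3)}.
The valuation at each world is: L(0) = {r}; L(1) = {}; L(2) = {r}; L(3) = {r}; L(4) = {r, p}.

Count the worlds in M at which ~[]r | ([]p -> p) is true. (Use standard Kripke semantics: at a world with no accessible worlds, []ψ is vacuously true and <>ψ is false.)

Let φ = ~[]r | ([]p -> p). Evaluate φ at each world:
  0 (successors {3}): φ is true.
  1 (successors ∅): φ is false.
  2 (successors {1}): φ is true.
  3 (successors {0, 2, 3}): φ is true.
  4 (successors {1, 3}): φ is true.
For instance, at 4:
  At 4: ~[]r is true, []p -> p is true, so ~[]r | ([]p -> p) is true.
    At 4: []r is false, so ~[]r is true.
      At 4: []r requires r at every successor {1, 3}.
        r fails at 1, so []r is false at 4.
    At 4: []p is false, p is true, so []p -> p is true.
      At 4: []p requires p at every successor {1, 3}.
        p fails at 1, so []p is false at 4.
Satisfying worlds: {0, 2, 3, 4}

4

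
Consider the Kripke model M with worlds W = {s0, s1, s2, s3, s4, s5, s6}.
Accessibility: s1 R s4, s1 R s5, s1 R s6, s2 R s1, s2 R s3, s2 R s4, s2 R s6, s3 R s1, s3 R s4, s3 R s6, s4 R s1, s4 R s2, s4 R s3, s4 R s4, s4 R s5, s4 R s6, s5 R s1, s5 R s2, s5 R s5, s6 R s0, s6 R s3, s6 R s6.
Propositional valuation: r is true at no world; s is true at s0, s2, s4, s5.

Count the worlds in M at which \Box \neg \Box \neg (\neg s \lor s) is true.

6

Recall that \Box ψ holds at a world iff ψ holds at every accessible world, and \Diamond ψ holds iff ψ holds at some accessible world.
Let φ = \Box \neg \Box \neg (\neg s \lor s). Evaluate φ at each world:
  s0 (successors ∅): φ is true.
  s1 (successors {s4, s5, s6}): φ is true.
  s2 (successors {s1, s3, s4, s6}): φ is true.
  s3 (successors {s1, s4, s6}): φ is true.
  s4 (successors {s1, s2, s3, s4, s5, s6}): φ is true.
  s5 (successors {s1, s2, s5}): φ is true.
  s6 (successors {s0, s3, s6}): φ is false.
For instance, at s4:
  At s4: \Box \neg \Box \neg (\neg s \lor s) requires \neg \Box \neg (\neg s \lor s) at every successor {s1, s2, s3, s4, s5, s6}.
    At s1: \neg \Box \neg (\neg s \lor s) is true.
    At s2: \neg \Box \neg (\neg s \lor s) is true.
    At s3: \neg \Box \neg (\neg s \lor s) is true.
    At s4: \neg \Box \neg (\neg s \lor s) is true.
    At s5: \neg \Box \neg (\neg s \lor s) is true.
    At s6: \neg \Box \neg (\neg s \lor s) is true.
  So \Box \neg \Box \neg (\neg s \lor s) is true at s4.
Satisfying worlds: {s0, s1, s2, s3, s4, s5}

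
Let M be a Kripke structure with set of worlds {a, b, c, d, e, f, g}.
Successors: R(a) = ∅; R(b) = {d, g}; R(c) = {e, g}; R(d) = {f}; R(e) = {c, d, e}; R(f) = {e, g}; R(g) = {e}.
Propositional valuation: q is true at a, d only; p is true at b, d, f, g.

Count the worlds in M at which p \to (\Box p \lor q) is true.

Let φ = p \to (\Box p \lor q). Evaluate φ at each world:
  a (successors ∅): φ is true.
  b (successors {d, g}): φ is true.
  c (successors {e, g}): φ is true.
  d (successors {f}): φ is true.
  e (successors {c, d, e}): φ is true.
  f (successors {e, g}): φ is false.
  g (successors {e}): φ is false.
For instance, at e:
  At e: p is false, \Box p \lor q is false, so p \to (\Box p \lor q) is true.
    At e: \Box p is false, q is false, so \Box p \lor q is false.
      At e: \Box p requires p at every successor {c, d, e}.
        p fails at c, so \Box p is false at e.
Satisfying worlds: {a, b, c, d, e}

5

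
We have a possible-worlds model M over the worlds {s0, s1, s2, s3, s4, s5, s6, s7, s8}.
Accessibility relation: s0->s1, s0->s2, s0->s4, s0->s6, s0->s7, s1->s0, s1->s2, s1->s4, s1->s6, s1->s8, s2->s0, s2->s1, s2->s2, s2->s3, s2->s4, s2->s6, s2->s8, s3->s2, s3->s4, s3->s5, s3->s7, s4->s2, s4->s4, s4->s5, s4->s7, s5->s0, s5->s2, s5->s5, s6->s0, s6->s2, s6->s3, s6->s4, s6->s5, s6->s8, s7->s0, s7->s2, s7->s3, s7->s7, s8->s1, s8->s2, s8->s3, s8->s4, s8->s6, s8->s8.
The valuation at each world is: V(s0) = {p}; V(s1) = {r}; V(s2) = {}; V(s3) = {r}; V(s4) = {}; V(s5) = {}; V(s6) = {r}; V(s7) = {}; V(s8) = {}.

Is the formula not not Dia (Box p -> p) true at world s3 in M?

Recall that Box ψ holds at a world iff ψ holds at every accessible world, and Dia ψ holds iff ψ holds at some accessible world.
At s3: not Dia (Box p -> p) is false, so not not Dia (Box p -> p) is true.
  At s3: Dia (Box p -> p) is true, so not Dia (Box p -> p) is false.
    At s3: Dia (Box p -> p) requires Box p -> p at some successor in {s2, s4, s5, s7}.
      Box p -> p holds at s2, so Dia (Box p -> p) is true at s3.

Yes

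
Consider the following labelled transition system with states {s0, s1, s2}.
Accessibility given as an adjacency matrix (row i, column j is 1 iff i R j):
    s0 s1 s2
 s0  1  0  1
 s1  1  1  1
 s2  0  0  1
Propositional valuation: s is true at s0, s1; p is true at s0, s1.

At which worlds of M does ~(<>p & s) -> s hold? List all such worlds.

Let φ = ~(<>p & s) -> s. Evaluate φ at each world:
  s0 (successors {s0, s2}): φ is true.
  s1 (successors {s0, s1, s2}): φ is true.
  s2 (successors {s2}): φ is false.
For instance, at s2:
  At s2: ~(<>p & s) is true, s is false, so ~(<>p & s) -> s is false.
    At s2: <>p & s is false, so ~(<>p & s) is true.
      At s2: <>p is false, s is false, so <>p & s is false.
Satisfying worlds: {s0, s1}

s0, s1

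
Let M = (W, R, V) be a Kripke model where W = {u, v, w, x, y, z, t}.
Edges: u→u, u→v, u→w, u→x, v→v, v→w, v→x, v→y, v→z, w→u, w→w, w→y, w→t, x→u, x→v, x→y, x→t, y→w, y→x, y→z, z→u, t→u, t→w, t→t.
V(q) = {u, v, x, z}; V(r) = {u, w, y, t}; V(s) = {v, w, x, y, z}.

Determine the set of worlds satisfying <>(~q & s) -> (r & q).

u, z

Let φ = <>(~q & s) -> (r & q). Evaluate φ at each world:
  u (successors {u, v, w, x}): φ is true.
  v (successors {v, w, x, y, z}): φ is false.
  w (successors {u, w, y, t}): φ is false.
  x (successors {u, v, y, t}): φ is false.
  y (successors {w, x, z}): φ is false.
  z (successors {u}): φ is true.
  t (successors {u, w, t}): φ is false.
For instance, at t:
  At t: <>(~q & s) is true, r & q is false, so <>(~q & s) -> (r & q) is false.
    At t: <>(~q & s) requires ~q & s at some successor in {u, w, t}.
      ~q & s holds at w, so <>(~q & s) is true at t.
Satisfying worlds: {u, z}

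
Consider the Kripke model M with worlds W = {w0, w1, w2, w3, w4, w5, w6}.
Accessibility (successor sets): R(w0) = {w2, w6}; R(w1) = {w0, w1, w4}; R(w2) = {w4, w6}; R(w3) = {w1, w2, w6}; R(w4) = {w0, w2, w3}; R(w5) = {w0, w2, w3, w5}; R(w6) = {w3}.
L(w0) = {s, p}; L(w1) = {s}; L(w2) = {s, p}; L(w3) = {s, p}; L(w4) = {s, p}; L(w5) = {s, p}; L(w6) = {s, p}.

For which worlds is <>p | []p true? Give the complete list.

Let φ = <>p | []p. Evaluate φ at each world:
  w0 (successors {w2, w6}): φ is true.
  w1 (successors {w0, w1, w4}): φ is true.
  w2 (successors {w4, w6}): φ is true.
  w3 (successors {w1, w2, w6}): φ is true.
  w4 (successors {w0, w2, w3}): φ is true.
  w5 (successors {w0, w2, w3, w5}): φ is true.
  w6 (successors {w3}): φ is true.
For instance, at w6:
  At w6: <>p is true, []p is true, so <>p | []p is true.
    At w6: <>p requires p at some successor in {w3}.
      p holds at w3, so <>p is true at w6.
    At w6: []p requires p at every successor {w3}.
      At w3: p is true.
    So []p is true at w6.
Satisfying worlds: {w0, w1, w2, w3, w4, w5, w6}

w0, w1, w2, w3, w4, w5, w6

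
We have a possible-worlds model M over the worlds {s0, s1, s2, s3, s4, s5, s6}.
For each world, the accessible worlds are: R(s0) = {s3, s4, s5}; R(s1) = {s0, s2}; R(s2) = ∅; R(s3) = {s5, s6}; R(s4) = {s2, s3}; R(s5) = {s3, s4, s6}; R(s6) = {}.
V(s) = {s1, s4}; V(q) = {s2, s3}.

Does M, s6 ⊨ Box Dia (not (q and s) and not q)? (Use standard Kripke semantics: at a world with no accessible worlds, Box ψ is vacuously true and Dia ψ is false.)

Recall that Box ψ holds at a world iff ψ holds at every accessible world, and Dia ψ holds iff ψ holds at some accessible world.
At s6: no accessible worlds, so Box Dia (not (q and s) and not q) holds vacuously.

Yes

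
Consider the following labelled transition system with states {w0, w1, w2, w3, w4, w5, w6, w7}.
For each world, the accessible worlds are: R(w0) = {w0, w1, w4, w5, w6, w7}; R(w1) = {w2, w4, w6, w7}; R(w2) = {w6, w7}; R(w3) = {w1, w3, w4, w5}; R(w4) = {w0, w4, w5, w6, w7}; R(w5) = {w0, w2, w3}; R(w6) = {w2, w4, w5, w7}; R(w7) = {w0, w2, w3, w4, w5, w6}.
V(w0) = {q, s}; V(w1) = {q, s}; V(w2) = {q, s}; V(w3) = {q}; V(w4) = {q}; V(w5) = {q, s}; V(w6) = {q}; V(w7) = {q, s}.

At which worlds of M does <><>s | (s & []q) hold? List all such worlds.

Recall that []ψ holds at a world iff ψ holds at every accessible world, and <>ψ holds iff ψ holds at some accessible world.
Let φ = <><>s | (s & []q). Evaluate φ at each world:
  w0 (successors {w0, w1, w4, w5, w6, w7}): φ is true.
  w1 (successors {w2, w4, w6, w7}): φ is true.
  w2 (successors {w6, w7}): φ is true.
  w3 (successors {w1, w3, w4, w5}): φ is true.
  w4 (successors {w0, w4, w5, w6, w7}): φ is true.
  w5 (successors {w0, w2, w3}): φ is true.
  w6 (successors {w2, w4, w5, w7}): φ is true.
  w7 (successors {w0, w2, w3, w4, w5, w6}): φ is true.
For instance, at w0:
  At w0: <><>s is true, s & []q is true, so <><>s | (s & []q) is true.
    At w0: <><>s requires <>s at some successor in {w0, w1, w4, w5, w6, w7}.
      <>s holds at w0, so <><>s is true at w0.
    At w0: s is true, []q is true, so s & []q is true.
      At w0: []q requires q at every successor {w0, w1, w4, w5, w6, w7}.
        At w0: q is true.
        At w1: q is true.
        At w4: q is true.
        At w5: q is true.
        At w6: q is true.
        At w7: q is true.
      So []q is true at w0.
Satisfying worlds: {w0, w1, w2, w3, w4, w5, w6, w7}

w0, w1, w2, w3, w4, w5, w6, w7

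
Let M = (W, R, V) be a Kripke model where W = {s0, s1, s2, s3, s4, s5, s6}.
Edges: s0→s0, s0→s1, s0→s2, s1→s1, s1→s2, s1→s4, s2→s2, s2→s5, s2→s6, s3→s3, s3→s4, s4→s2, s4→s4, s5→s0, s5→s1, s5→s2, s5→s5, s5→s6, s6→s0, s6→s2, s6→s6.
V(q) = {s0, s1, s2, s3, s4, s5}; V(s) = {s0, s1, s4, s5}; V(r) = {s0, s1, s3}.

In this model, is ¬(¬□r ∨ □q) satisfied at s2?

At s2: ¬□r ∨ □q is true, so ¬(¬□r ∨ □q) is false.
  At s2: ¬□r is true, □q is false, so ¬□r ∨ □q is true.
    At s2: □r is false, so ¬□r is true.
      At s2: □r requires r at every successor {s2, s5, s6}.
        r fails at s2, so □r is false at s2.
    At s2: □q requires q at every successor {s2, s5, s6}.
      q fails at s6, so □q is false at s2.

No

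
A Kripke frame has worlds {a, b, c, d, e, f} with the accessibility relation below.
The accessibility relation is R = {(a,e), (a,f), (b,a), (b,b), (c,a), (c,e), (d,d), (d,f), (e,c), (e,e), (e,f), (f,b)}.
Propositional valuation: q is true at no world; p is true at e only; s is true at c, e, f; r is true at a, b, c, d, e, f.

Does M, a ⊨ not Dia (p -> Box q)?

At a: Dia (p -> Box q) is true, so not Dia (p -> Box q) is false.
  At a: Dia (p -> Box q) requires p -> Box q at some successor in {e, f}.
    p -> Box q holds at f, so Dia (p -> Box q) is true at a.
      At f: p is false, Box q is false, so p -> Box q is true.

No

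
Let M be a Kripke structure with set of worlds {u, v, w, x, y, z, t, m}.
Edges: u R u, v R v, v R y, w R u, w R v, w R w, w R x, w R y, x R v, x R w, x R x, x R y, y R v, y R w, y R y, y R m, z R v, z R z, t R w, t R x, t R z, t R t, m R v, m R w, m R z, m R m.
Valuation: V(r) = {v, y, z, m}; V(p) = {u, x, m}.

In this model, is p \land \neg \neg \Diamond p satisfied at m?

At m: p is true, \neg \neg \Diamond p is true, so p \land \neg \neg \Diamond p is true.
  At m: \neg \Diamond p is false, so \neg \neg \Diamond p is true.
    At m: \Diamond p is true, so \neg \Diamond p is false.
      At m: \Diamond p requires p at some successor in {v, w, z, m}.
        p holds at m, so \Diamond p is true at m.

Yes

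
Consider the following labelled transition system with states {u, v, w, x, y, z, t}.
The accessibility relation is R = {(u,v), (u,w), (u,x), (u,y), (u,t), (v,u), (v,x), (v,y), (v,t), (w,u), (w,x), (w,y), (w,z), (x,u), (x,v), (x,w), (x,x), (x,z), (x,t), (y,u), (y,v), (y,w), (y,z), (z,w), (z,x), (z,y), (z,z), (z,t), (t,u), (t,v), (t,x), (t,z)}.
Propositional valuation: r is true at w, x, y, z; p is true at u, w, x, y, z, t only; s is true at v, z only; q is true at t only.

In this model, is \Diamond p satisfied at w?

Recall that \Diamond ψ holds at a world iff ψ holds at some accessible world.
At w: \Diamond p requires p at some successor in {u, x, y, z}.
  p holds at u, so \Diamond p is true at w.

Yes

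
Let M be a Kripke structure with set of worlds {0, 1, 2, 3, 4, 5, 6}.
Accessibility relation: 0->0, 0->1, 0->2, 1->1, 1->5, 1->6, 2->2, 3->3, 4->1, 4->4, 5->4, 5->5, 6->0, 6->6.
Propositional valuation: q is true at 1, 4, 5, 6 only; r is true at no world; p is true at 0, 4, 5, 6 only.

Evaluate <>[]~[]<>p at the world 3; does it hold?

At 3: <>[]~[]<>p requires []~[]<>p at some successor in {3}.
  []~[]<>p holds at 3, so <>[]~[]<>p is true at 3.
    At 3: []~[]<>p requires ~[]<>p at every successor {3}.
      At 3: ~[]<>p is true.
    So []~[]<>p is true at 3.

Yes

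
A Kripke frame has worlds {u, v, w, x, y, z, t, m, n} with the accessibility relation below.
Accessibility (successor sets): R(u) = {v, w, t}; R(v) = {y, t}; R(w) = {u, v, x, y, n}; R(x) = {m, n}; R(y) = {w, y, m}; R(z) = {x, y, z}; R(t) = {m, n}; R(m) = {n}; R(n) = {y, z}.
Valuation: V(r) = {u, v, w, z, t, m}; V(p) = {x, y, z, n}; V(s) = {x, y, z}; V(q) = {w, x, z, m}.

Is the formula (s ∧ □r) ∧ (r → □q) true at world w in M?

Recall that □ψ holds at a world iff ψ holds at every accessible world, and ◇ψ holds iff ψ holds at some accessible world.
At w: s ∧ □r is false, r → □q is false, so (s ∧ □r) ∧ (r → □q) is false.
  At w: s is false, □r is false, so s ∧ □r is false.
    At w: □r requires r at every successor {u, v, x, y, n}.
      r fails at x, so □r is false at w.
  At w: r is true, □q is false, so r → □q is false.
    At w: □q requires q at every successor {u, v, x, y, n}.
      q fails at u, so □q is false at w.

No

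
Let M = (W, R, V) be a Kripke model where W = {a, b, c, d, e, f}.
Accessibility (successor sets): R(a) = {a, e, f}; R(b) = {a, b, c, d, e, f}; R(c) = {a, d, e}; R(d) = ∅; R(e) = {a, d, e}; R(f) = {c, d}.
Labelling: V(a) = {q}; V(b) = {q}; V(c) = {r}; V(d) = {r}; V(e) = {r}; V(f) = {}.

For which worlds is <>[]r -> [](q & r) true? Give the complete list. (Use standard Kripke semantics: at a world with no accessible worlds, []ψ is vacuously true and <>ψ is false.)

Recall that []ψ holds at a world iff ψ holds at every accessible world, and <>ψ holds iff ψ holds at some accessible world.
Let φ = <>[]r -> [](q & r). Evaluate φ at each world:
  a (successors {a, e, f}): φ is false.
  b (successors {a, b, c, d, e, f}): φ is false.
  c (successors {a, d, e}): φ is false.
  d (successors ∅): φ is true.
  e (successors {a, d, e}): φ is false.
  f (successors {c, d}): φ is false.
For instance, at b:
  At b: <>[]r is true, [](q & r) is false, so <>[]r -> [](q & r) is false.
    At b: <>[]r requires []r at some successor in {a, b, c, d, e, f}.
      []r holds at d, so <>[]r is true at b.
    At b: [](q & r) requires q & r at every successor {a, b, c, d, e, f}.
      q & r fails at a, so [](q & r) is false at b.
Satisfying worlds: {d}

d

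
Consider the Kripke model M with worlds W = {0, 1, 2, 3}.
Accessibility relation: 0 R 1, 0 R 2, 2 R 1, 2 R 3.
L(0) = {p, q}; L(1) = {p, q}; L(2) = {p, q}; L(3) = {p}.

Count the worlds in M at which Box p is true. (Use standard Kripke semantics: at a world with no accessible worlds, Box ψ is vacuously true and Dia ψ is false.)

Recall that Box ψ holds at a world iff ψ holds at every accessible world, and Dia ψ holds iff ψ holds at some accessible world.
Let φ = Box p. Evaluate φ at each world:
  0 (successors {1, 2}): φ is true.
  1 (successors ∅): φ is true.
  2 (successors {1, 3}): φ is true.
  3 (successors ∅): φ is true.
For instance, at 2:
  At 2: Box p requires p at every successor {1, 3}.
    At 1: p is true.
    At 3: p is true.
  So Box p is true at 2.
Satisfying worlds: {0, 1, 2, 3}

4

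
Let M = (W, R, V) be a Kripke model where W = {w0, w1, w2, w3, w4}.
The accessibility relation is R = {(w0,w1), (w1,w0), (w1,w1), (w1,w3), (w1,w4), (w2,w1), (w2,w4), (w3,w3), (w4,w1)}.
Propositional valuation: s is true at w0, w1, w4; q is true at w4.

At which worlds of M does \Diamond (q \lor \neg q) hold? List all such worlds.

w0, w1, w2, w3, w4

Recall that \Diamond ψ holds at a world iff ψ holds at some accessible world.
Let φ = \Diamond (q \lor \neg q). Evaluate φ at each world:
  w0 (successors {w1}): φ is true.
  w1 (successors {w0, w1, w3, w4}): φ is true.
  w2 (successors {w1, w4}): φ is true.
  w3 (successors {w3}): φ is true.
  w4 (successors {w1}): φ is true.
For instance, at w2:
  At w2: \Diamond (q \lor \neg q) requires q \lor \neg q at some successor in {w1, w4}.
    q \lor \neg q holds at w1, so \Diamond (q \lor \neg q) is true at w2.
Satisfying worlds: {w0, w1, w2, w3, w4}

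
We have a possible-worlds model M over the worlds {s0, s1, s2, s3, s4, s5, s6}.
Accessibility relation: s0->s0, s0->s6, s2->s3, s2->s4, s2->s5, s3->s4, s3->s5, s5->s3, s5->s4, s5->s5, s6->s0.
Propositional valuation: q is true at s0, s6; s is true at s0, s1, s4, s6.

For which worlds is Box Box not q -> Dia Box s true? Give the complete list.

s0, s2, s3, s5, s6

Let φ = Box Box not q -> Dia Box s. Evaluate φ at each world:
  s0 (successors {s0, s6}): φ is true.
  s1 (successors ∅): φ is false.
  s2 (successors {s3, s4, s5}): φ is true.
  s3 (successors {s4, s5}): φ is true.
  s4 (successors ∅): φ is false.
  s5 (successors {s3, s4, s5}): φ is true.
  s6 (successors {s0}): φ is true.
For instance, at s6:
  At s6: Box Box not q is false, Dia Box s is true, so Box Box not q -> Dia Box s is true.
    At s6: Box Box not q requires Box not q at every successor {s0}.
      Box not q fails at s0, so Box Box not q is false at s6.
    At s6: Dia Box s requires Box s at some successor in {s0}.
      Box s holds at s0, so Dia Box s is true at s6.
Satisfying worlds: {s0, s2, s3, s5, s6}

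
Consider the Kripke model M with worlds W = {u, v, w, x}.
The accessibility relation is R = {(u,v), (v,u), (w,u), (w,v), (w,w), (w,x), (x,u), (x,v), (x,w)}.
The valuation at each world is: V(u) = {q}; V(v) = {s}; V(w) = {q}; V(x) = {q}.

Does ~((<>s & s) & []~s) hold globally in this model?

Yes

Let φ = ~((<>s & s) & []~s). Evaluate φ at each world:
  u (successors {v}): φ is true.
  v (successors {u}): φ is true.
  w (successors {u, v, w, x}): φ is true.
  x (successors {u, v, w}): φ is true.
For instance, at w:
  At w: (<>s & s) & []~s is false, so ~((<>s & s) & []~s) is true.
    At w: <>s & s is false, []~s is false, so (<>s & s) & []~s is false.
      At w: <>s is true, s is false, so <>s & s is false.
      At w: []~s requires ~s at every successor {u, v, w, x}.
        ~s fails at v, so []~s is false at w.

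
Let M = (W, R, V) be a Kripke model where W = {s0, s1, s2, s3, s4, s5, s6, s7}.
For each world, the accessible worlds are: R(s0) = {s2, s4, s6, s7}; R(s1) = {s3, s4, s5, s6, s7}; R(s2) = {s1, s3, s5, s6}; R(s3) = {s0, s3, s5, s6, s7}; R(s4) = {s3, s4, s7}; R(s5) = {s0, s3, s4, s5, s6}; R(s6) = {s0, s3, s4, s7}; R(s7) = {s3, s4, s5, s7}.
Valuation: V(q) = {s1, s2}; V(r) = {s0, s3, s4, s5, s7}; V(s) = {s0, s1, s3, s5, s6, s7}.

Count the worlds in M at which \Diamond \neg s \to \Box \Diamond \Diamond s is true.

8

Let φ = \Diamond \neg s \to \Box \Diamond \Diamond s. Evaluate φ at each world:
  s0 (successors {s2, s4, s6, s7}): φ is true.
  s1 (successors {s3, s4, s5, s6, s7}): φ is true.
  s2 (successors {s1, s3, s5, s6}): φ is true.
  s3 (successors {s0, s3, s5, s6, s7}): φ is true.
  s4 (successors {s3, s4, s7}): φ is true.
  s5 (successors {s0, s3, s4, s5, s6}): φ is true.
  s6 (successors {s0, s3, s4, s7}): φ is true.
  s7 (successors {s3, s4, s5, s7}): φ is true.
For instance, at s0:
  At s0: \Diamond \neg s is true, \Box \Diamond \Diamond s is true, so \Diamond \neg s \to \Box \Diamond \Diamond s is true.
    At s0: \Diamond \neg s requires \neg s at some successor in {s2, s4, s6, s7}.
      \neg s holds at s2, so \Diamond \neg s is true at s0.
    At s0: \Box \Diamond \Diamond s requires \Diamond \Diamond s at every successor {s2, s4, s6, s7}.
      At s2: \Diamond \Diamond s is true.
      At s4: \Diamond \Diamond s is true.
      At s6: \Diamond \Diamond s is true.
      At s7: \Diamond \Diamond s is true.
    So \Box \Diamond \Diamond s is true at s0.
Satisfying worlds: {s0, s1, s2, s3, s4, s5, s6, s7}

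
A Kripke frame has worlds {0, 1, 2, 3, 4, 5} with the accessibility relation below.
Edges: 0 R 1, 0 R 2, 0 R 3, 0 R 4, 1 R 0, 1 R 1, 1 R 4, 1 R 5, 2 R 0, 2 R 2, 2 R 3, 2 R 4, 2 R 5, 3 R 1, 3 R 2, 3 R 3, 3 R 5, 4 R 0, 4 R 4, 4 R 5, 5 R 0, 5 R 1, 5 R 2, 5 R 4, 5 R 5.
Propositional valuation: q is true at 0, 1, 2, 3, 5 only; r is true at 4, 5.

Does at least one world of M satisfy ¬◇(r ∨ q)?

Recall that ◇ψ holds at a world iff ψ holds at some accessible world.
Let φ = ¬◇(r ∨ q). Evaluate φ at each world:
  0 (successors {1, 2, 3, 4}): φ is false.
  1 (successors {0, 1, 4, 5}): φ is false.
  2 (successors {0, 2, 3, 4, 5}): φ is false.
  3 (successors {1, 2, 3, 5}): φ is false.
  4 (successors {0, 4, 5}): φ is false.
  5 (successors {0, 1, 2, 4, 5}): φ is false.
For instance, at 5:
  At 5: ◇(r ∨ q) is true, so ¬◇(r ∨ q) is false.
    At 5: ◇(r ∨ q) requires r ∨ q at some successor in {0, 1, 2, 4, 5}.
      r ∨ q holds at 0, so ◇(r ∨ q) is true at 5.

No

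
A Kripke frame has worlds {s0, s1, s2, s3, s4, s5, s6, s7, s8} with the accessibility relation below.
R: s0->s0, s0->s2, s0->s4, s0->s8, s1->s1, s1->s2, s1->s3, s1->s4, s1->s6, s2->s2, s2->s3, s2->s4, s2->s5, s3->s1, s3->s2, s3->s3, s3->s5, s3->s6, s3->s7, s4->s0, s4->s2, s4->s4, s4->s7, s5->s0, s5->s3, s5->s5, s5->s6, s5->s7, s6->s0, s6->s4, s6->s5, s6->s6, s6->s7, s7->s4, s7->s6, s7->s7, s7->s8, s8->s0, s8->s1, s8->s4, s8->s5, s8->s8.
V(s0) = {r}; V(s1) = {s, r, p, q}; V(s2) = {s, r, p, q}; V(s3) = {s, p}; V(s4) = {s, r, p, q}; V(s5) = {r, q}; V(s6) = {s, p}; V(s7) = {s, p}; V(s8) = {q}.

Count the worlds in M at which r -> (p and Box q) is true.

4

Let φ = r -> (p and Box q). Evaluate φ at each world:
  s0 (successors {s0, s2, s4, s8}): φ is false.
  s1 (successors {s1, s2, s3, s4, s6}): φ is false.
  s2 (successors {s2, s3, s4, s5}): φ is false.
  s3 (successors {s1, s2, s3, s5, s6, s7}): φ is true.
  s4 (successors {s0, s2, s4, s7}): φ is false.
  s5 (successors {s0, s3, s5, s6, s7}): φ is false.
  s6 (successors {s0, s4, s5, s6, s7}): φ is true.
  s7 (successors {s4, s6, s7, s8}): φ is true.
  s8 (successors {s0, s1, s4, s5, s8}): φ is true.
For instance, at s8:
  At s8: r is false, p and Box q is false, so r -> (p and Box q) is true.
    At s8: p is false, Box q is false, so p and Box q is false.
      At s8: Box q requires q at every successor {s0, s1, s4, s5, s8}.
        q fails at s0, so Box q is false at s8.
Satisfying worlds: {s3, s6, s7, s8}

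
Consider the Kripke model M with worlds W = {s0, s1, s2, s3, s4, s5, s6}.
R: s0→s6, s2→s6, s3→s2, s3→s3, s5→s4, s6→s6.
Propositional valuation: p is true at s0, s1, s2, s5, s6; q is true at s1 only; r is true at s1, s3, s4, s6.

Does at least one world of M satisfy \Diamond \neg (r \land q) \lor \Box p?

Recall that \Box ψ holds at a world iff ψ holds at every accessible world, and \Diamond ψ holds iff ψ holds at some accessible world.
Let φ = \Diamond \neg (r \land q) \lor \Box p. Evaluate φ at each world:
  s0 (successors {s6}): φ is true.
  s1 (successors ∅): φ is true.
  s2 (successors {s6}): φ is true.
  s3 (successors {s2, s3}): φ is true.
  s4 (successors ∅): φ is true.
  s5 (successors {s4}): φ is true.
  s6 (successors {s6}): φ is true.
Detail at s0 (witness):
  At s0: \Diamond \neg (r \land q) is true, \Box p is true, so \Diamond \neg (r \land q) \lor \Box p is true.
    At s0: \Diamond \neg (r \land q) requires \neg (r \land q) at some successor in {s6}.
      \neg (r \land q) holds at s6, so \Diamond \neg (r \land q) is true at s0.
    At s0: \Box p requires p at every successor {s6}.
      At s6: p is true.
    So \Box p is true at s0.

Yes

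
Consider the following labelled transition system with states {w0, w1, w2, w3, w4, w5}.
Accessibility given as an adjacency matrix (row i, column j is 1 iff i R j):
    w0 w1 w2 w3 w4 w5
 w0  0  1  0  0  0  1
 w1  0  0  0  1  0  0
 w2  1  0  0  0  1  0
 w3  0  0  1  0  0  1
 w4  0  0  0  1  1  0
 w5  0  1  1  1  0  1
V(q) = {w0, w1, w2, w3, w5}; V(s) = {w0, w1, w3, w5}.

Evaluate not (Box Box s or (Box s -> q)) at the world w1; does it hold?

At w1: Box Box s or (Box s -> q) is true, so not (Box Box s or (Box s -> q)) is false.
  At w1: Box Box s is false, Box s -> q is true, so Box Box s or (Box s -> q) is true.
    At w1: Box Box s requires Box s at every successor {w3}.
      Box s fails at w3, so Box Box s is false at w1.
    At w1: Box s is true, q is true, so Box s -> q is true.
      At w1: Box s requires s at every successor {w3}.
        At w3: s is true.
      So Box s is true at w1.

No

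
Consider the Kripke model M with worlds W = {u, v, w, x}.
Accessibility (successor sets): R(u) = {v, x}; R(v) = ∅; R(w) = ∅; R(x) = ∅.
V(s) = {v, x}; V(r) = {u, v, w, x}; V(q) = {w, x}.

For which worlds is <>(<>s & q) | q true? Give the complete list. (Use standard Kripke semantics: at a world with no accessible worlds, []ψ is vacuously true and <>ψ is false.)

w, x

Let φ = <>(<>s & q) | q. Evaluate φ at each world:
  u (successors {v, x}): φ is false.
  v (successors ∅): φ is false.
  w (successors ∅): φ is true.
  x (successors ∅): φ is true.
For instance, at u:
  At u: <>(<>s & q) is false, q is false, so <>(<>s & q) | q is false.
    At u: <>(<>s & q) requires <>s & q at some successor in {v, x}.
      At v: <>s & q is false.
      At x: <>s & q is false.
    So <>(<>s & q) is false at u.
Satisfying worlds: {w, x}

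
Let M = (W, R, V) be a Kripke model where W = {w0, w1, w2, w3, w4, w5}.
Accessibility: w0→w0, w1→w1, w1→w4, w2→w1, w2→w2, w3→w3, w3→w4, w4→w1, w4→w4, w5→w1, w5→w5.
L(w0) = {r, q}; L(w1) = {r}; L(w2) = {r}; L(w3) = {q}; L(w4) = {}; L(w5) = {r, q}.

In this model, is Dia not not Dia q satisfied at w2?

No

Recall that Dia ψ holds at a world iff ψ holds at some accessible world.
At w2: Dia not not Dia q requires not not Dia q at some successor in {w1, w2}.
  At w1: not not Dia q is false.
  At w2: not not Dia q is false.
So Dia not not Dia q is false at w2.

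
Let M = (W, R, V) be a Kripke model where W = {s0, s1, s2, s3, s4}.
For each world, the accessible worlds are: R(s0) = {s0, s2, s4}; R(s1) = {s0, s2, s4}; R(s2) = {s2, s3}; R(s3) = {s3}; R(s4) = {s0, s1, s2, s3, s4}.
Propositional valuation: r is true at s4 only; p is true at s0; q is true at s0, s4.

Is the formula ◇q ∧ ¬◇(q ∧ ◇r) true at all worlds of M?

No

Recall that ◇ψ holds at a world iff ψ holds at some accessible world.
Let φ = ◇q ∧ ¬◇(q ∧ ◇r). Evaluate φ at each world:
  s0 (successors {s0, s2, s4}): φ is false.
  s1 (successors {s0, s2, s4}): φ is false.
  s2 (successors {s2, s3}): φ is false.
  s3 (successors {s3}): φ is false.
  s4 (successors {s0, s1, s2, s3, s4}): φ is false.
Detail at s0 (counterexample):
  At s0: ◇q is true, ¬◇(q ∧ ◇r) is false, so ◇q ∧ ¬◇(q ∧ ◇r) is false.
    At s0: ◇q requires q at some successor in {s0, s2, s4}.
      q holds at s0, so ◇q is true at s0.
    At s0: ◇(q ∧ ◇r) is true, so ¬◇(q ∧ ◇r) is false.
      At s0: ◇(q ∧ ◇r) requires q ∧ ◇r at some successor in {s0, s2, s4}.
        q ∧ ◇r holds at s0, so ◇(q ∧ ◇r) is true at s0.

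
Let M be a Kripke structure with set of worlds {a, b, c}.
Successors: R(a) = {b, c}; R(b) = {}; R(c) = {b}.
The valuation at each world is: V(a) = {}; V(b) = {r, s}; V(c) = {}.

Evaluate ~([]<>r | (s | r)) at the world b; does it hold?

Recall that []ψ holds at a world iff ψ holds at every accessible world, and <>ψ holds iff ψ holds at some accessible world.
At b: []<>r | (s | r) is true, so ~([]<>r | (s | r)) is false.
  At b: []<>r is true, s | r is true, so []<>r | (s | r) is true.
    At b: no accessible worlds, so []<>r holds vacuously.

No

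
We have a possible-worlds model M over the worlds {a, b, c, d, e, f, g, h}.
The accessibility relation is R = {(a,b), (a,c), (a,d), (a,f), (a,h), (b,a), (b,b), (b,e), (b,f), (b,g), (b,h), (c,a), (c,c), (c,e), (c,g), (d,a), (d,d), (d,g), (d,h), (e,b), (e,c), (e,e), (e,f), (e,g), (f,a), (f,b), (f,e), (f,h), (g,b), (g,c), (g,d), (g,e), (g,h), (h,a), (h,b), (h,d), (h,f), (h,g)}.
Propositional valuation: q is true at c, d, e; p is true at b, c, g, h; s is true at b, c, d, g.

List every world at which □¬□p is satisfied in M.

Let φ = □¬□p. Evaluate φ at each world:
  a (successors {b, c, d, f, h}): φ is true.
  b (successors {a, b, e, f, g, h}): φ is true.
  c (successors {a, c, e, g}): φ is true.
  d (successors {a, d, g, h}): φ is true.
  e (successors {b, c, e, f, g}): φ is true.
  f (successors {a, b, e, h}): φ is true.
  g (successors {b, c, d, e, h}): φ is true.
  h (successors {a, b, d, f, g}): φ is true.
For instance, at e:
  At e: □¬□p requires ¬□p at every successor {b, c, e, f, g}.
    At b: ¬□p is true.
    At c: ¬□p is true.
    At e: ¬□p is true.
    At f: ¬□p is true.
    At g: ¬□p is true.
  So □¬□p is true at e.
Satisfying worlds: {a, b, c, d, e, f, g, h}

a, b, c, d, e, f, g, h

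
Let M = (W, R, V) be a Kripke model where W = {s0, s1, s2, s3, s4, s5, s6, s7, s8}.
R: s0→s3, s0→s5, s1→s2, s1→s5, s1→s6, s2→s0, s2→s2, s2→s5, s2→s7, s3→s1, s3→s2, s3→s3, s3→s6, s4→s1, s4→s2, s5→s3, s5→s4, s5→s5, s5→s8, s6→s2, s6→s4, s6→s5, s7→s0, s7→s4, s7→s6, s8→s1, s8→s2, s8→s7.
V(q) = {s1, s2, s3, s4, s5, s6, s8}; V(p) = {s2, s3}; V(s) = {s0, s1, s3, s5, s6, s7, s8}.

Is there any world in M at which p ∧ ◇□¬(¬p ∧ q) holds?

Let φ = p ∧ ◇□¬(¬p ∧ q). Evaluate φ at each world:
  s0 (successors {s3, s5}): φ is false.
  s1 (successors {s2, s5, s6}): φ is false.
  s2 (successors {s0, s2, s5, s7}): φ is false.
  s3 (successors {s1, s2, s3, s6}): φ is false.
  s4 (successors {s1, s2}): φ is false.
  s5 (successors {s3, s4, s5, s8}): φ is false.
  s6 (successors {s2, s4, s5}): φ is false.
  s7 (successors {s0, s4, s6}): φ is false.
  s8 (successors {s1, s2, s7}): φ is false.
For instance, at s5:
  At s5: p is false, ◇□¬(¬p ∧ q) is false, so p ∧ ◇□¬(¬p ∧ q) is false.
    At s5: ◇□¬(¬p ∧ q) requires □¬(¬p ∧ q) at some successor in {s3, s4, s5, s8}.
      At s3: □¬(¬p ∧ q) is false.
      At s4: □¬(¬p ∧ q) is false.
      At s5: □¬(¬p ∧ q) is false.
      At s8: □¬(¬p ∧ q) is false.
    So ◇□¬(¬p ∧ q) is false at s5.

No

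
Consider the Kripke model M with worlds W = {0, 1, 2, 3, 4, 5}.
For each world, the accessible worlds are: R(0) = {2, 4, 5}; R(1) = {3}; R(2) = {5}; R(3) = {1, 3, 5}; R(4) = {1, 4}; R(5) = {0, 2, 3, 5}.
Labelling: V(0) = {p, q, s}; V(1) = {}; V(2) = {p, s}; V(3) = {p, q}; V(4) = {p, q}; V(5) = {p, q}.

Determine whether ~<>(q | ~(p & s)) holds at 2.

At 2: <>(q | ~(p & s)) is true, so ~<>(q | ~(p & s)) is false.
  At 2: <>(q | ~(p & s)) requires q | ~(p & s) at some successor in {5}.
    q | ~(p & s) holds at 5, so <>(q | ~(p & s)) is true at 2.

No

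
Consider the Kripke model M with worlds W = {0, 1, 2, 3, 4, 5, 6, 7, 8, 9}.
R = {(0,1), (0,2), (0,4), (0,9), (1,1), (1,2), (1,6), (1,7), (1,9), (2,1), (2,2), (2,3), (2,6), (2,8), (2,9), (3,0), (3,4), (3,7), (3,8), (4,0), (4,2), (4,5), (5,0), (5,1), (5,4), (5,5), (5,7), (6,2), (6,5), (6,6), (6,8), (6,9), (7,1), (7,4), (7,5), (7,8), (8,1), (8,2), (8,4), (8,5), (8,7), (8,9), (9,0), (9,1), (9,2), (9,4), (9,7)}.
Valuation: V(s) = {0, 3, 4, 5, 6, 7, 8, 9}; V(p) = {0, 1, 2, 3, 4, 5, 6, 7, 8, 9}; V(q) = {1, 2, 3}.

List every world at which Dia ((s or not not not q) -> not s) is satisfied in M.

0, 1, 2, 4, 5, 6, 7, 8, 9

Recall that Dia ψ holds at a world iff ψ holds at some accessible world.
Let φ = Dia ((s or not not not q) -> not s). Evaluate φ at each world:
  0 (successors {1, 2, 4, 9}): φ is true.
  1 (successors {1, 2, 6, 7, 9}): φ is true.
  2 (successors {1, 2, 3, 6, 8, 9}): φ is true.
  3 (successors {0, 4, 7, 8}): φ is false.
  4 (successors {0, 2, 5}): φ is true.
  5 (successors {0, 1, 4, 5, 7}): φ is true.
  6 (successors {2, 5, 6, 8, 9}): φ is true.
  7 (successors {1, 4, 5, 8}): φ is true.
  8 (successors {1, 2, 4, 5, 7, 9}): φ is true.
  9 (successors {0, 1, 2, 4, 7}): φ is true.
For instance, at 4:
  At 4: Dia ((s or not not not q) -> not s) requires (s or not not not q) -> not s at some successor in {0, 2, 5}.
    (s or not not not q) -> not s holds at 2, so Dia ((s or not not not q) -> not s) is true at 4.
Satisfying worlds: {0, 1, 2, 4, 5, 6, 7, 8, 9}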